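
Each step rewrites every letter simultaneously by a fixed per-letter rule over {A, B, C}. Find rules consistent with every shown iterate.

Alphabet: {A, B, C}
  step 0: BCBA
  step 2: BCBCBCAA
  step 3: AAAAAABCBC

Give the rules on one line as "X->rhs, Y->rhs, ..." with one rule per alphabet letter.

A->BC, B->A, C->A

  step 2 ⇒ step 3: BCBCBCAA ⇒ A·A·A·A·A·A·BC·BC
    A ↦ BC
    B ↦ A
    C ↦ A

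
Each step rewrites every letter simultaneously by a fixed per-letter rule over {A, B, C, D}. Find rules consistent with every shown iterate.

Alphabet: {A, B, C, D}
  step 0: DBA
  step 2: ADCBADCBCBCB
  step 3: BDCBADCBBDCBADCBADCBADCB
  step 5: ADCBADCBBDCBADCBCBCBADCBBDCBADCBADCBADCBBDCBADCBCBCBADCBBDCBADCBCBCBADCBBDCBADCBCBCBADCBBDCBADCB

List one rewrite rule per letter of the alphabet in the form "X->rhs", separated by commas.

  step 2 ⇒ step 3: ADCBADCBCBCB ⇒ BD·CB·AD·CB·BD·CB·AD·CB·AD·CB·AD·CB
    A ↦ BD
    B ↦ CB
    C ↦ AD
    D ↦ CB

A->BD, B->CB, C->AD, D->CB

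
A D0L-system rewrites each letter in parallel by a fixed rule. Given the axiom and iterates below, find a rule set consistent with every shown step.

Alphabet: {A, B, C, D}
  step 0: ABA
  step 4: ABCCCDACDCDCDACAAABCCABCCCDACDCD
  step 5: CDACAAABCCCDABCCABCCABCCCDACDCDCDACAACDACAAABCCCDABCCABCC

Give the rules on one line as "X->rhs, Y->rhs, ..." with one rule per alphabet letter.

A->CD, B->AC, C->A, D->BCC

  step 4 ⇒ step 5: ABCCCDACDCDCDACAAABCCABCCCDACDCD ⇒ CD·AC·A·A·A·BCC·CD·A·BCC·A·BCC·A·BCC·CD·A·CD·CD·CD·AC·A·A·CD·AC·A·A·A·BCC·CD·A·BCC·A·BCC
    A ↦ CD
    B ↦ AC
    C ↦ A
    D ↦ BCC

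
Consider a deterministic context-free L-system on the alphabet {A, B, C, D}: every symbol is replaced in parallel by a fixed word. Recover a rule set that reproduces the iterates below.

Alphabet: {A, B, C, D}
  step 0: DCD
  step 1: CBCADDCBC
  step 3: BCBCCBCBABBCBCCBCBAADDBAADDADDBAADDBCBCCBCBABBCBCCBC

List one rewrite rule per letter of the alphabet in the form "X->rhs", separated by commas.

  step 0 ⇒ step 1: DCD ⇒ CBC·ADD·CBC
    C ↦ ADD
    D ↦ CBC
    A ↦ B  (constrained at step 1)
    B ↦ BA  (constrained at step 1)

A->B, B->BA, C->ADD, D->CBC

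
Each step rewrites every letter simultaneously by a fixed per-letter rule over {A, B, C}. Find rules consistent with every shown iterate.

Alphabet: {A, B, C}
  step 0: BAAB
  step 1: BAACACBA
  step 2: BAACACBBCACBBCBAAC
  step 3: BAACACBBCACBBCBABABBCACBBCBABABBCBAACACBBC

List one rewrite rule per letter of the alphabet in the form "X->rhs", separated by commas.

  step 2 ⇒ step 3: BAACACBBCACBBCBAAC ⇒ BA·AC·AC·BBC·AC·BBC·BA·BA·BBC·AC·BBC·BA·BA·BBC·BA·AC·AC·BBC
    A ↦ AC
    B ↦ BA
    C ↦ BBC

A->AC, B->BA, C->BBC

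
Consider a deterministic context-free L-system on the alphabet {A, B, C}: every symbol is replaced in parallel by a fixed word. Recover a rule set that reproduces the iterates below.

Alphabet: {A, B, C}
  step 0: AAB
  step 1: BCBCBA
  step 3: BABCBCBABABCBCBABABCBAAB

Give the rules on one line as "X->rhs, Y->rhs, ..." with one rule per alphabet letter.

A->BC, B->BA, C->AB

  step 0 ⇒ step 1: AAB ⇒ BC·BC·BA
    A ↦ BC
    B ↦ BA
    C ↦ AB  (constrained at step 1)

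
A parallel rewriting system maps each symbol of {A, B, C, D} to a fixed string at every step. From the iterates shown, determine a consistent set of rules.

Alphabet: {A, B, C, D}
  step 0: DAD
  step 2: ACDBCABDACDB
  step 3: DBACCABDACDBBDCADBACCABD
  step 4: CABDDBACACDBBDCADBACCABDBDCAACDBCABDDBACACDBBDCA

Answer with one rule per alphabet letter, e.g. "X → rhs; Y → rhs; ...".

A->DB, B->BD, C->AC, D->CA

  step 3 ⇒ step 4: DBACCABDACDBBDCADBACCABD ⇒ CA·BD·DB·AC·AC·DB·BD·CA·DB·AC·CA·BD·BD·CA·AC·DB·CA·BD·DB·AC·AC·DB·BD·CA
    A ↦ DB
    B ↦ BD
    C ↦ AC
    D ↦ CA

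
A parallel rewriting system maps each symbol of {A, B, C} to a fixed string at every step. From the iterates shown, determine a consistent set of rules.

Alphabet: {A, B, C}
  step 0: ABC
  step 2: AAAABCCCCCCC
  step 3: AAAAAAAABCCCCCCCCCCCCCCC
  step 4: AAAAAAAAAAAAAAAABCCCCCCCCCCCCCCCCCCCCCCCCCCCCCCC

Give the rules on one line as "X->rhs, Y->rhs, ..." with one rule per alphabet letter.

  step 3 ⇒ step 4: AAAAAAAABCCCCCCCCCCCCCCC ⇒ AA·AA·AA·AA·AA·AA·AA·AA·BC·CC·CC·CC·CC·CC·CC·CC·CC·CC·CC·CC·CC·CC·CC·CC
    A ↦ AA
    B ↦ BC
    C ↦ CC

A->AA, B->BC, C->CC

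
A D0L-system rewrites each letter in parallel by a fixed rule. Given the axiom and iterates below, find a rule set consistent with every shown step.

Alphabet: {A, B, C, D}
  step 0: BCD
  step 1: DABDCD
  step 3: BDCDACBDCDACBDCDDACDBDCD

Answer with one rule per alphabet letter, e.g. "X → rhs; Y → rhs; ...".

  step 0 ⇒ step 1: BCD ⇒ DA·BD·CD
    B ↦ DA
    C ↦ BD
    D ↦ CD
    A ↦ AC  (constrained at step 1)

A->AC, B->DA, C->BD, D->CD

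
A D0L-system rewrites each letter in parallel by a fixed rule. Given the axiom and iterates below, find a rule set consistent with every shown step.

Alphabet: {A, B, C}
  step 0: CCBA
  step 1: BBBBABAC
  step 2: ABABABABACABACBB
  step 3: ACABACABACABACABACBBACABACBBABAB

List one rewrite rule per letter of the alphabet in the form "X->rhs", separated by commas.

  step 2 ⇒ step 3: ABABABABACABACBB ⇒ AC·AB·AC·AB·AC·AB·AC·AB·AC·BB·AC·AB·AC·BB·AB·AB
    A ↦ AC
    B ↦ AB
    C ↦ BB

A->AC, B->AB, C->BB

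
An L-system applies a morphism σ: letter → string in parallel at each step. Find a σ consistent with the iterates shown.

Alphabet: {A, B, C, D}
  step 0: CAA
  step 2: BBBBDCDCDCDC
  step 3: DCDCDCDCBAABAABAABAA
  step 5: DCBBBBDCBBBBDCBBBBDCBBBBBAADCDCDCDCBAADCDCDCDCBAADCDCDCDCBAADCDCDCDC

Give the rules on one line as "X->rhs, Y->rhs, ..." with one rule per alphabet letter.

A->BB, B->DC, C->AA, D->B

  step 2 ⇒ step 3: BBBBDCDCDCDC ⇒ DC·DC·DC·DC·B·AA·B·AA·B·AA·B·AA
    B ↦ DC
    C ↦ AA
    D ↦ B
    A ↦ BB  (constrained at step 0)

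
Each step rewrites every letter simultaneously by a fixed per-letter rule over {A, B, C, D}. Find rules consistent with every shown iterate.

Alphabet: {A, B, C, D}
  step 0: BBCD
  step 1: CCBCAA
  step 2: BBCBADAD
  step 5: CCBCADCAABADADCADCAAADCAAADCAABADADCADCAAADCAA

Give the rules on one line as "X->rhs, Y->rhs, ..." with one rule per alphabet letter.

  step 1 ⇒ step 2: CCBCAA ⇒ B·B·C·B·AD·AD
    A ↦ AD
    B ↦ C
    C ↦ B
  step 0 ⇒ step 1: BBCD ⇒ C·C·B·CAA
    D ↦ CAA

A->AD, B->C, C->B, D->CAA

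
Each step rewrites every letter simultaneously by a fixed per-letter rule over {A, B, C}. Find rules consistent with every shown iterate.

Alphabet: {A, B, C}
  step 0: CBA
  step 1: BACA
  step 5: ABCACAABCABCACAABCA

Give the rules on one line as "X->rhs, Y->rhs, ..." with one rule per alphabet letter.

A->CA, B->A, C->B

  step 0 ⇒ step 1: CBA ⇒ B·A·CA
    A ↦ CA
    B ↦ A
    C ↦ B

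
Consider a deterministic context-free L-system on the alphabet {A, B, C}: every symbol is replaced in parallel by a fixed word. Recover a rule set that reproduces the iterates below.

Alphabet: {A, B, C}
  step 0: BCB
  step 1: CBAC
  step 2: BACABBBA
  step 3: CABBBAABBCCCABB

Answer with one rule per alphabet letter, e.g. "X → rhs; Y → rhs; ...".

  step 2 ⇒ step 3: BACABBBA ⇒ C·ABB·BA·ABB·C·C·C·ABB
    A ↦ ABB
    B ↦ C
    C ↦ BA

A->ABB, B->C, C->BA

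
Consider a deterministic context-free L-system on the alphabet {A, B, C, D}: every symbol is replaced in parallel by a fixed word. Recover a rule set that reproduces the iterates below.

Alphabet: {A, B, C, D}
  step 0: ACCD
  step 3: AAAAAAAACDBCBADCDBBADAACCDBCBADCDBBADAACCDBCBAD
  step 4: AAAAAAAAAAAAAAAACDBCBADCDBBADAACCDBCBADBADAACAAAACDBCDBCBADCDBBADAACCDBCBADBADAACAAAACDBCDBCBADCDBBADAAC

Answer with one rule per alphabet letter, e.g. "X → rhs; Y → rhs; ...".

  step 3 ⇒ step 4: AAAAAAAACDBCBADCDBBADAACCDBCBADCDBBADAACCDBCBAD ⇒ AA·AA·AA·AA·AA·AA·AA·AA·CDB·C·BAD·CDB·BAD·AA·C·CDB·C·BAD·BAD·AA·C·AA·AA·CDB·CDB·C·BAD·CDB·BAD·AA·C·CDB·C·BAD·BAD·AA·C·AA·AA·CDB·CDB·C·BAD·CDB·BAD·AA·C
    A ↦ AA
    B ↦ BAD
    C ↦ CDB
    D ↦ C

A->AA, B->BAD, C->CDB, D->C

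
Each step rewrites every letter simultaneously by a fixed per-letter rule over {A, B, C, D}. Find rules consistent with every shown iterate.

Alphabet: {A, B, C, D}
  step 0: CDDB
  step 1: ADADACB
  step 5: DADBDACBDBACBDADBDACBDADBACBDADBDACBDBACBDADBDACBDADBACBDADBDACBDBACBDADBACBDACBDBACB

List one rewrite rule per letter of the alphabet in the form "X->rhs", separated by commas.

A->DB, B->CB, C->A, D->DA

  step 0 ⇒ step 1: CDDB ⇒ A·DA·DA·CB
    B ↦ CB
    C ↦ A
    D ↦ DA
    A ↦ DB  (constrained at step 1)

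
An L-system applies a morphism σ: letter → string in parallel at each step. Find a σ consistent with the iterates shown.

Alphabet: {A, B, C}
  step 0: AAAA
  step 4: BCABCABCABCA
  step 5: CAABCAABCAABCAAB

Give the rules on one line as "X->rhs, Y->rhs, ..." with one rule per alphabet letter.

  step 4 ⇒ step 5: BCABCABCABCA ⇒ CA·A·B·CA·A·B·CA·A·B·CA·A·B
    A ↦ B
    B ↦ CA
    C ↦ A

A->B, B->CA, C->A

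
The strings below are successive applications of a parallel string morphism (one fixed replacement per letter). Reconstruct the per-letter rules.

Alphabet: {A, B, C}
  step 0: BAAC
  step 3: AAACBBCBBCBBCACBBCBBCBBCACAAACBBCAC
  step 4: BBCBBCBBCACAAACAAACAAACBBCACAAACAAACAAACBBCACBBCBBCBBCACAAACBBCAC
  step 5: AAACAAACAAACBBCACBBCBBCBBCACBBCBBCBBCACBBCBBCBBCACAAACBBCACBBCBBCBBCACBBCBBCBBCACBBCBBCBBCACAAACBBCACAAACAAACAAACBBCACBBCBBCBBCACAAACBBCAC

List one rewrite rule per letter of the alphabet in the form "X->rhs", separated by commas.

  step 4 ⇒ step 5: BBCBBCBBCACAAACAAACAAACBBCACAAACAAACAAACBBCACBBCBBCBBCACAAACBBCAC ⇒ A·A·AC·A·A·AC·A·A·AC·BBC·AC·BBC·BBC·BBC·AC·BBC·BBC·BBC·AC·BBC·BBC·BBC·AC·A·A·AC·BBC·AC·BBC·BBC·BBC·AC·BBC·BBC·BBC·AC·BBC·BBC·BBC·AC·A·A·AC·BBC·AC·A·A·AC·A·A·AC·A·A·AC·BBC·AC·BBC·BBC·BBC·AC·A·A·AC·BBC·AC
    A ↦ BBC
    B ↦ A
    C ↦ AC

A->BBC, B->A, C->AC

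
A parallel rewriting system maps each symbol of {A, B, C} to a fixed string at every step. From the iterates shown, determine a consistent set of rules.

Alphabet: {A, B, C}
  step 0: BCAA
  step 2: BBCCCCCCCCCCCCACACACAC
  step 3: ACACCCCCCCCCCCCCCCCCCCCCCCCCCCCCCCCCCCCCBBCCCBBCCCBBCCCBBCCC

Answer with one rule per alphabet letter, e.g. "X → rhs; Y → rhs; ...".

A->BB, B->AC, C->CCC

  step 2 ⇒ step 3: BBCCCCCCCCCCCCACACACAC ⇒ AC·AC·CCC·CCC·CCC·CCC·CCC·CCC·CCC·CCC·CCC·CCC·CCC·CCC·BB·CCC·BB·CCC·BB·CCC·BB·CCC
    A ↦ BB
    B ↦ AC
    C ↦ CCC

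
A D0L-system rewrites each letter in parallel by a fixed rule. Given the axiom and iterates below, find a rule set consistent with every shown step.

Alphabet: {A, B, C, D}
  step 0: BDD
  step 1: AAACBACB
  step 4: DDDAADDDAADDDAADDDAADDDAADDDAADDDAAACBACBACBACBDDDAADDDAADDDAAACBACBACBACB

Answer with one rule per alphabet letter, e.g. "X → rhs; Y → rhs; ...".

  step 0 ⇒ step 1: BDD ⇒ AA·ACB·ACB
    B ↦ AA
    D ↦ ACB
    A ↦ DD  (constrained at step 1)
    C ↦ D  (constrained at step 1)

A->DD, B->AA, C->D, D->ACB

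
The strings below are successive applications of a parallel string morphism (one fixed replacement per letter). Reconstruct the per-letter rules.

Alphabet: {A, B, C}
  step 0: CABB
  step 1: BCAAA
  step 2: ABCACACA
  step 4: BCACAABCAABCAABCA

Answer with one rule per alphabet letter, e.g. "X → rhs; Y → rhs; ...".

  step 1 ⇒ step 2: BCAAA ⇒ A·B·CA·CA·CA
    A ↦ CA
    B ↦ A
    C ↦ B

A->CA, B->A, C->B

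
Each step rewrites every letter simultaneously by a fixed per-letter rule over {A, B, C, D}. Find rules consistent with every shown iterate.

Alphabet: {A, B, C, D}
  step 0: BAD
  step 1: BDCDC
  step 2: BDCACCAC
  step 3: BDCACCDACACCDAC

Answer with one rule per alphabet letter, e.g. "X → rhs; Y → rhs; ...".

  step 2 ⇒ step 3: BDCACCAC ⇒ BD·C·AC·CD·AC·AC·CD·AC
    A ↦ CD
    B ↦ BD
    C ↦ AC
    D ↦ C

A->CD, B->BD, C->AC, D->C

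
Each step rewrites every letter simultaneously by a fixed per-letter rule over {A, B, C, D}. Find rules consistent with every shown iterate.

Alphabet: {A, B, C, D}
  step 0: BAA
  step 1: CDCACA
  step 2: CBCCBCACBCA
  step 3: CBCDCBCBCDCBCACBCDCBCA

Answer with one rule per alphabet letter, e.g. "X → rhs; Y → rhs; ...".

  step 2 ⇒ step 3: CBCCBCACBCA ⇒ CB·CD·CB·CB·CD·CB·CA·CB·CD·CB·CA
    A ↦ CA
    B ↦ CD
    C ↦ CB
  step 1 ⇒ step 2: CDCACA ⇒ CB·C·CB·CA·CB·CA
    D ↦ C

A->CA, B->CD, C->CB, D->C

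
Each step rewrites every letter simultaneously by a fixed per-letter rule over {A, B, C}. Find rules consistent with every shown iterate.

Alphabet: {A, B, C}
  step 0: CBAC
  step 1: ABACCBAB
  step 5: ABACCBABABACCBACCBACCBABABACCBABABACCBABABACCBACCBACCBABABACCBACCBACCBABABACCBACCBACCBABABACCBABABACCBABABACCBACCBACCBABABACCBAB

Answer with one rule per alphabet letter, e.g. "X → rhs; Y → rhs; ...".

  step 0 ⇒ step 1: CBAC ⇒ AB·AC·CB·AB
    A ↦ CB
    B ↦ AC
    C ↦ AB

A->CB, B->AC, C->AB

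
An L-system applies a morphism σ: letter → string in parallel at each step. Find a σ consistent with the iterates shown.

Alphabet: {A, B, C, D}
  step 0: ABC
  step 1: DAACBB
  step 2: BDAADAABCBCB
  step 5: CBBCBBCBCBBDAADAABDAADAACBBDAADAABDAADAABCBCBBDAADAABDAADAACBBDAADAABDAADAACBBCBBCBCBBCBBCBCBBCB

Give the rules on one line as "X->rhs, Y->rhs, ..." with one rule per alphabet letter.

A->DAA, B->CB, C->B, D->B

  step 1 ⇒ step 2: DAACBB ⇒ B·DAA·DAA·B·CB·CB
    A ↦ DAA
    B ↦ CB
    C ↦ B
    D ↦ B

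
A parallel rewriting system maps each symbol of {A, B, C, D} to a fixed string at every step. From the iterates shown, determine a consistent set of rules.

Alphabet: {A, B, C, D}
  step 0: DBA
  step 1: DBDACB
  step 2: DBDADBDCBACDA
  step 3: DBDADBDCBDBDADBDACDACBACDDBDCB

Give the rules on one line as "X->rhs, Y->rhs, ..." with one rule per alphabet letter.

A->CB, B->A, C->ACD, D->DBD

  step 2 ⇒ step 3: DBDADBDCBACDA ⇒ DBD·A·DBD·CB·DBD·A·DBD·ACD·A·CB·ACD·DBD·CB
    A ↦ CB
    B ↦ A
    C ↦ ACD
    D ↦ DBD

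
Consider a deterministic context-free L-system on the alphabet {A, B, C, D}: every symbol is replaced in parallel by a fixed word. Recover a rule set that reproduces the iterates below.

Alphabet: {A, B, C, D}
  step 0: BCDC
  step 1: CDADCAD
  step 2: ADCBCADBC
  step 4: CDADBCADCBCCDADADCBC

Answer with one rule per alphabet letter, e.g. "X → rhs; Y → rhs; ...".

A->B, B->CD, C->AD, D->C

  step 1 ⇒ step 2: CDADCAD ⇒ AD·C·B·C·AD·B·C
    A ↦ B
    C ↦ AD
    D ↦ C
  step 0 ⇒ step 1: BCDC ⇒ CD·AD·C·AD
    B ↦ CD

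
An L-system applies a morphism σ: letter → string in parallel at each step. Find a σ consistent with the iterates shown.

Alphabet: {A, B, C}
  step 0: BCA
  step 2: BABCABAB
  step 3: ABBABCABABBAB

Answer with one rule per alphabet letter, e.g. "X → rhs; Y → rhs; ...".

  step 2 ⇒ step 3: BABCABAB ⇒ AB·B·AB·CA·B·AB·B·AB
    A ↦ B
    B ↦ AB
    C ↦ CA

A->B, B->AB, C->CA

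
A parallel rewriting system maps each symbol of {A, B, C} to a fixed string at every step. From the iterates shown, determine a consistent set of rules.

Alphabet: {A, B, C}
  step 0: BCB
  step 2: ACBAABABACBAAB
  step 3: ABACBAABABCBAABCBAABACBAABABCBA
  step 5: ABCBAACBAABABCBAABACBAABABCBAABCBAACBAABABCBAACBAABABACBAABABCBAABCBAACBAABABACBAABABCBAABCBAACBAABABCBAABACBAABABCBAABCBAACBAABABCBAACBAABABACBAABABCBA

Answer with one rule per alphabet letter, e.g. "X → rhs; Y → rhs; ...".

  step 2 ⇒ step 3: ACBAABABACBAAB ⇒ AB·A·CBA·AB·AB·CBA·AB·CBA·AB·A·CBA·AB·AB·CBA
    A ↦ AB
    B ↦ CBA
    C ↦ A

A->AB, B->CBA, C->A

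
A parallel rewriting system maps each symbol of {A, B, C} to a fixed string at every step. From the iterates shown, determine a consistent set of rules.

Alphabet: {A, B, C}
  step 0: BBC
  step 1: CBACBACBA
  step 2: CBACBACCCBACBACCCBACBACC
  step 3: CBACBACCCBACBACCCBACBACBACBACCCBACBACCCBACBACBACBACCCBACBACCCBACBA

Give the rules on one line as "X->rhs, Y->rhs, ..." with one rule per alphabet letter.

  step 2 ⇒ step 3: CBACBACCCBACBACCCBACBACC ⇒ CBA·CBA·CC·CBA·CBA·CC·CBA·CBA·CBA·CBA·CC·CBA·CBA·CC·CBA·CBA·CBA·CBA·CC·CBA·CBA·CC·CBA·CBA
    A ↦ CC
    B ↦ CBA
    C ↦ CBA

A->CC, B->CBA, C->CBA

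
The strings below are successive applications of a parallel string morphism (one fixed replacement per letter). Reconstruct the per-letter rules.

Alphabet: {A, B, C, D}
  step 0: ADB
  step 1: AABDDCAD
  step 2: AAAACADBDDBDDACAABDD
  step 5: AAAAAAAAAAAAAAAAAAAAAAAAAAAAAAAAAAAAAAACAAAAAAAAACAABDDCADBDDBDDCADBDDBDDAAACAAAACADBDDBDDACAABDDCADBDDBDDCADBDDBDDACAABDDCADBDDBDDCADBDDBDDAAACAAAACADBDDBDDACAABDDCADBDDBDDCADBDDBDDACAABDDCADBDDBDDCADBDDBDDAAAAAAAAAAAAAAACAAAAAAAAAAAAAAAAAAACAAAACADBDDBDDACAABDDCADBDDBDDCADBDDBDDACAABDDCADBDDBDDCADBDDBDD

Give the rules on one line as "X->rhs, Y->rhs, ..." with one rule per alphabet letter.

  step 1 ⇒ step 2: AABDDCAD ⇒ AA·AA·CAD·BDD·BDD·AC·AA·BDD
    A ↦ AA
    B ↦ CAD
    C ↦ AC
    D ↦ BDD

A->AA, B->CAD, C->AC, D->BDD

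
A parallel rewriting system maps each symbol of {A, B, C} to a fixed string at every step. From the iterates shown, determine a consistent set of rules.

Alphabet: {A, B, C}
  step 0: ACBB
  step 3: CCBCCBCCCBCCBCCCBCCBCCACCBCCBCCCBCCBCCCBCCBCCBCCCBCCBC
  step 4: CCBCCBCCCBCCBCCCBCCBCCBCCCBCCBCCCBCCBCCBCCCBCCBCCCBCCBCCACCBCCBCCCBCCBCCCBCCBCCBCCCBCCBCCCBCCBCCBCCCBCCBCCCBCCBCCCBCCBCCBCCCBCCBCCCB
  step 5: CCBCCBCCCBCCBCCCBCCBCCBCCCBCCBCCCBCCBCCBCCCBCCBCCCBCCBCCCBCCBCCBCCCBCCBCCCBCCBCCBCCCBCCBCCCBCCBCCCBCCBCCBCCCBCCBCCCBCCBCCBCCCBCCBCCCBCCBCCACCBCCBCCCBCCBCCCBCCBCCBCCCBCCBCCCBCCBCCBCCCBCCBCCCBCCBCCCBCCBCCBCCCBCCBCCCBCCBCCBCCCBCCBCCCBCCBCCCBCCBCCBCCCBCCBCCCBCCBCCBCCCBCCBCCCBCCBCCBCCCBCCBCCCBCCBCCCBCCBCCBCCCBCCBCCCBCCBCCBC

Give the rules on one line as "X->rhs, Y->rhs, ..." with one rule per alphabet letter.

  step 4 ⇒ step 5: CCBCCBCCCBCCBCCCBCCBCCBCCCBCCBCCCBCCBCCBCCCBCCBCCCBCCBCCACCBCCBCCCBCCBCCCBCCBCCBCCCBCCBCCCBCCBCCBCCCBCCBCCCBCCBCCCBCCBCCBCCCBCCBCCCB ⇒ CCB·CCB·C·CCB·CCB·C·CCB·CCB·CCB·C·CCB·CCB·C·CCB·CCB·CCB·C·CCB·CCB·C·CCB·CCB·C·CCB·CCB·CCB·C·CCB·CCB·C·CCB·CCB·CCB·C·CCB·CCB·C·CCB·CCB·C·CCB·CCB·CCB·C·CCB·CCB·C·CCB·CCB·CCB·C·CCB·CCB·C·CCB·CCB·CCA·CCB·CCB·C·CCB·CCB·C·CCB·CCB·CCB·C·CCB·CCB·C·CCB·CCB·CCB·C·CCB·CCB·C·CCB·CCB·C·CCB·CCB·CCB·C·CCB·CCB·C·CCB·CCB·CCB·C·CCB·CCB·C·CCB·CCB·C·CCB·CCB·CCB·C·CCB·CCB·C·CCB·CCB·CCB·C·CCB·CCB·C·CCB·CCB·CCB·C·CCB·CCB·C·CCB·CCB·C·CCB·CCB·CCB·C·CCB·CCB·C·CCB·CCB·CCB·C
    A ↦ CCA
    B ↦ C
    C ↦ CCB

A->CCA, B->C, C->CCB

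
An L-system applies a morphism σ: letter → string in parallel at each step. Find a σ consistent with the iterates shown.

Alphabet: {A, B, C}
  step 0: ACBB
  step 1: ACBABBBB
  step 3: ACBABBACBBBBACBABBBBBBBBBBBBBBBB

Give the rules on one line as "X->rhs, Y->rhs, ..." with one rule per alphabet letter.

  step 0 ⇒ step 1: ACBB ⇒ AC·BA·BB·BB
    A ↦ AC
    B ↦ BB
    C ↦ BA

A->AC, B->BB, C->BA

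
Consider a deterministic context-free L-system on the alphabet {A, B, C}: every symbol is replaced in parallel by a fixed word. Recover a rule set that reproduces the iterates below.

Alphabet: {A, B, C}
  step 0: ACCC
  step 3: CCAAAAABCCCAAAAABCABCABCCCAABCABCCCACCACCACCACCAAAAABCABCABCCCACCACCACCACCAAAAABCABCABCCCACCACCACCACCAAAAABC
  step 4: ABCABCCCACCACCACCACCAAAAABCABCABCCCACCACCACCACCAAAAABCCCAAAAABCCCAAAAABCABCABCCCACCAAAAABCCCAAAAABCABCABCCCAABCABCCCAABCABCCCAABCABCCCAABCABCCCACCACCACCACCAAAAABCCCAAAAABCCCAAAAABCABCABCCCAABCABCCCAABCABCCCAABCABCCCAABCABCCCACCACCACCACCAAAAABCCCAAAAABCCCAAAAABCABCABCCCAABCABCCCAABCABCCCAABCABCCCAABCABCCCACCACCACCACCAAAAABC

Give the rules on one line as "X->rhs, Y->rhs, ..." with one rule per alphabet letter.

A->CCA, B->AAA, C->ABC

  step 3 ⇒ step 4: CCAAAAABCCCAAAAABCABCABCCCAABCABCCCACCACCACCACCAAAAABCABCABCCCACCACCACCACCAAAAABCABCABCCCACCACCACCACCAAAAABC ⇒ ABC·ABC·CCA·CCA·CCA·CCA·CCA·AAA·ABC·ABC·ABC·CCA·CCA·CCA·CCA·CCA·AAA·ABC·CCA·AAA·ABC·CCA·AAA·ABC·ABC·ABC·CCA·CCA·AAA·ABC·CCA·AAA·ABC·ABC·ABC·CCA·ABC·ABC·CCA·ABC·ABC·CCA·ABC·ABC·CCA·ABC·ABC·CCA·CCA·CCA·CCA·CCA·AAA·ABC·CCA·AAA·ABC·CCA·AAA·ABC·ABC·ABC·CCA·ABC·ABC·CCA·ABC·ABC·CCA·ABC·ABC·CCA·ABC·ABC·CCA·CCA·CCA·CCA·CCA·AAA·ABC·CCA·AAA·ABC·CCA·AAA·ABC·ABC·ABC·CCA·ABC·ABC·CCA·ABC·ABC·CCA·ABC·ABC·CCA·ABC·ABC·CCA·CCA·CCA·CCA·CCA·AAA·ABC
    A ↦ CCA
    B ↦ AAA
    C ↦ ABC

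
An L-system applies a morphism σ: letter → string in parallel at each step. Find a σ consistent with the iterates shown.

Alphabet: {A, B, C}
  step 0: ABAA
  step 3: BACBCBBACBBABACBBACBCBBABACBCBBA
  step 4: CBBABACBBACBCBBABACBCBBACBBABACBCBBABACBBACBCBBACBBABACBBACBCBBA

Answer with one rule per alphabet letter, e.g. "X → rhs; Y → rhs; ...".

A->BA, B->CB, C->BA

  step 3 ⇒ step 4: BACBCBBACBBABACBBACBCBBABACBCBBA ⇒ CB·BA·BA·CB·BA·CB·CB·BA·BA·CB·CB·BA·CB·BA·BA·CB·CB·BA·BA·CB·BA·CB·CB·BA·CB·BA·BA·CB·BA·CB·CB·BA
    A ↦ BA
    B ↦ CB
    C ↦ BA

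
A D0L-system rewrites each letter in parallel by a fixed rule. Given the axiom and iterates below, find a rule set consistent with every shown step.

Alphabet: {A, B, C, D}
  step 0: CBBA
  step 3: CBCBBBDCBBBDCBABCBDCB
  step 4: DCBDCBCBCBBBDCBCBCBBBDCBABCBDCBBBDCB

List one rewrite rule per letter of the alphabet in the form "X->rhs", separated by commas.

A->AB, B->CB, C->D, D->BB

  step 3 ⇒ step 4: CBCBBBDCBBBDCBABCBDCB ⇒ D·CB·D·CB·CB·CB·BB·D·CB·CB·CB·BB·D·CB·AB·CB·D·CB·BB·D·CB
    A ↦ AB
    B ↦ CB
    C ↦ D
    D ↦ BB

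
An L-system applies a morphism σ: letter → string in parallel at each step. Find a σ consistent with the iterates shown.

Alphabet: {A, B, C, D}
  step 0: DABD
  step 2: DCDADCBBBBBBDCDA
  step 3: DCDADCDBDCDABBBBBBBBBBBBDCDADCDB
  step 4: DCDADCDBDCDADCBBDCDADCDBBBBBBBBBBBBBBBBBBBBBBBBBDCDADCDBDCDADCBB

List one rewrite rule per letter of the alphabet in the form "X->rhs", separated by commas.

A->DB, B->BB, C->DA, D->DC

  step 3 ⇒ step 4: DCDADCDBDCDABBBBBBBBBBBBDCDADCDB ⇒ DC·DA·DC·DB·DC·DA·DC·BB·DC·DA·DC·DB·BB·BB·BB·BB·BB·BB·BB·BB·BB·BB·BB·BB·DC·DA·DC·DB·DC·DA·DC·BB
    A ↦ DB
    B ↦ BB
    C ↦ DA
    D ↦ DC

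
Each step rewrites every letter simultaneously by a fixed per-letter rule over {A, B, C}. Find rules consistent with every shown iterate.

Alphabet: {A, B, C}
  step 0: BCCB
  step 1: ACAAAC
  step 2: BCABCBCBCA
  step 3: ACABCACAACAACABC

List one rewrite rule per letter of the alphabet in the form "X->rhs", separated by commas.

  step 2 ⇒ step 3: BCABCBCBCA ⇒ AC·A·BC·AC·A·AC·A·AC·A·BC
    A ↦ BC
    B ↦ AC
    C ↦ A

A->BC, B->AC, C->A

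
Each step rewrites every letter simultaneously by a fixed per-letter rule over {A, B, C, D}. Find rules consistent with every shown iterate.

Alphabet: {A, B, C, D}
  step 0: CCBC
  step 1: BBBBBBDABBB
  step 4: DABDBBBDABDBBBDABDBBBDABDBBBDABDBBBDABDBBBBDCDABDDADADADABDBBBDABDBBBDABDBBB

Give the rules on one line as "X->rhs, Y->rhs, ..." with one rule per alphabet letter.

  step 0 ⇒ step 1: CCBC ⇒ BBB·BBB·DA·BBB
    B ↦ DA
    C ↦ BBB
    A ↦ C  (constrained at step 1)
    D ↦ BD  (constrained at step 1)

A->C, B->DA, C->BBB, D->BD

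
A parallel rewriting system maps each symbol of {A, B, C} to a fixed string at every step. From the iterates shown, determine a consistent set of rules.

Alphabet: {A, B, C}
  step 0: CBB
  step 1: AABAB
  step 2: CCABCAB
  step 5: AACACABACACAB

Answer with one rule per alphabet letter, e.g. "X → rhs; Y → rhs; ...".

  step 1 ⇒ step 2: AABAB ⇒ C·C·AB·C·AB
    A ↦ C
    B ↦ AB
  step 0 ⇒ step 1: CBB ⇒ A·AB·AB
    C ↦ A

A->C, B->AB, C->A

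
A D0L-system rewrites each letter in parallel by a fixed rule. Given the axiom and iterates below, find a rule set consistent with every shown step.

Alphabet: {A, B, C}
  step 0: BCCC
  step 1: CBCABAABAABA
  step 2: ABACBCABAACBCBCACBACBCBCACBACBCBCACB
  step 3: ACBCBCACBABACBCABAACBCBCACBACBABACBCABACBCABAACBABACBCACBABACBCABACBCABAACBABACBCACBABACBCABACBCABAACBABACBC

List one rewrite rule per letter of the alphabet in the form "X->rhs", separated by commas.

A->ACB, B->CBC, C->ABA

  step 2 ⇒ step 3: ABACBCABAACBCBCACBACBCBCACBACBCBCACB ⇒ ACB·CBC·ACB·ABA·CBC·ABA·ACB·CBC·ACB·ACB·ABA·CBC·ABA·CBC·ABA·ACB·ABA·CBC·ACB·ABA·CBC·ABA·CBC·ABA·ACB·ABA·CBC·ACB·ABA·CBC·ABA·CBC·ABA·ACB·ABA·CBC
    A ↦ ACB
    B ↦ CBC
    C ↦ ABA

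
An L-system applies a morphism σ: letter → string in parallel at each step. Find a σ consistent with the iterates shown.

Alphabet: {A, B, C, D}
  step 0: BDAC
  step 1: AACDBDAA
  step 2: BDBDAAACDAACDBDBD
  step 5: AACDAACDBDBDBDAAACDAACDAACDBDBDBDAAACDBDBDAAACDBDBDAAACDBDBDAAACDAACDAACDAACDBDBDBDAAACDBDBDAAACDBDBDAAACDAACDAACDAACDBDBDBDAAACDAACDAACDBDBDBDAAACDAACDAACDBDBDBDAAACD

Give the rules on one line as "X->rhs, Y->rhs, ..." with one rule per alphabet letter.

  step 1 ⇒ step 2: AACDBDAA ⇒ BD·BD·AA·ACD·A·ACD·BD·BD
    A ↦ BD
    B ↦ A
    C ↦ AA
    D ↦ ACD

A->BD, B->A, C->AA, D->ACD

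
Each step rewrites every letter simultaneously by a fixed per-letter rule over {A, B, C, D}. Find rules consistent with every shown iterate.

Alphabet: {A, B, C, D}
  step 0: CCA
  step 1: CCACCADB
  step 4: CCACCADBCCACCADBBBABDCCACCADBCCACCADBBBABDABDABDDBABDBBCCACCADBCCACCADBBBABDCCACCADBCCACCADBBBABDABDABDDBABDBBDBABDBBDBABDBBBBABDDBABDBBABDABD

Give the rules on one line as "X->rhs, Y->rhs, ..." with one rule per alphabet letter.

A->DB, B->ABD, C->CCA, D->BB

  step 0 ⇒ step 1: CCA ⇒ CCA·CCA·DB
    A ↦ DB
    C ↦ CCA
    B ↦ ABD  (constrained at step 1)
    D ↦ BB  (constrained at step 1)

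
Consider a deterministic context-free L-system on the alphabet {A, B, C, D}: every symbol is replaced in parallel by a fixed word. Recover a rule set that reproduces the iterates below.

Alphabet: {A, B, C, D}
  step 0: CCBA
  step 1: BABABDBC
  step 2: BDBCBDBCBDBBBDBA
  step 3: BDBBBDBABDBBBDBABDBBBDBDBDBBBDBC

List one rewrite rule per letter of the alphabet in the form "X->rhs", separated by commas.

A->BC, B->BD, C->BA, D->BB

  step 2 ⇒ step 3: BDBCBDBCBDBBBDBA ⇒ BD·BB·BD·BA·BD·BB·BD·BA·BD·BB·BD·BD·BD·BB·BD·BC
    A ↦ BC
    B ↦ BD
    C ↦ BA
    D ↦ BB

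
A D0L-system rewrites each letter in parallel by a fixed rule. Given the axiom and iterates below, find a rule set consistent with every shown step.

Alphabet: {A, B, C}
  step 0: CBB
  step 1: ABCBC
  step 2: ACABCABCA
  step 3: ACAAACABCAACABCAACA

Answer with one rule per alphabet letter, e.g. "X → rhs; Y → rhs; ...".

A->ACA, B->BC, C->A

  step 2 ⇒ step 3: ACABCABCA ⇒ ACA·A·ACA·BC·A·ACA·BC·A·ACA
    A ↦ ACA
    B ↦ BC
    C ↦ A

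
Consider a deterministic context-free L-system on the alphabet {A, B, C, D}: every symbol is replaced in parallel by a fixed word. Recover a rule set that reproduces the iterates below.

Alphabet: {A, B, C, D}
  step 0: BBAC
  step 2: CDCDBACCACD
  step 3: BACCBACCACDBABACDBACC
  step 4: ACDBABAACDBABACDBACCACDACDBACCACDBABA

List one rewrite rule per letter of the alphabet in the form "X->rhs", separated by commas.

  step 3 ⇒ step 4: BACCBACCACDBABACDBACC ⇒ A·CD·BA·BA·A·CD·BA·BA·CD·BA·CC·A·CD·A·CD·BA·CC·A·CD·BA·BA
    A ↦ CD
    B ↦ A
    C ↦ BA
    D ↦ CC

A->CD, B->A, C->BA, D->CC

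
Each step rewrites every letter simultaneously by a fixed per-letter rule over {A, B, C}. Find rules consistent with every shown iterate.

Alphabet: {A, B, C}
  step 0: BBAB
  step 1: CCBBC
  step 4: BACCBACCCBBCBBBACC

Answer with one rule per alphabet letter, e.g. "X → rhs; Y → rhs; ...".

A->BB, B->C, C->BA

  step 0 ⇒ step 1: BBAB ⇒ C·C·BB·C
    A ↦ BB
    B ↦ C
    C ↦ BA  (constrained at step 1)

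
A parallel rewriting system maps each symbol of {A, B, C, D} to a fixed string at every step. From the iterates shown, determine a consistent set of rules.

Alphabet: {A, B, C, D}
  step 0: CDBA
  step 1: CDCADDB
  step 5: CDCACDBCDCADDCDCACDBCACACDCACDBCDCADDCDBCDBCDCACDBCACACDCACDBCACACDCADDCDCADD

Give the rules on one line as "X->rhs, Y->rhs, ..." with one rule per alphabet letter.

  step 0 ⇒ step 1: CDBA ⇒ CD·CA·DD·B
    A ↦ B
    B ↦ DD
    C ↦ CD
    D ↦ CA

A->B, B->DD, C->CD, D->CA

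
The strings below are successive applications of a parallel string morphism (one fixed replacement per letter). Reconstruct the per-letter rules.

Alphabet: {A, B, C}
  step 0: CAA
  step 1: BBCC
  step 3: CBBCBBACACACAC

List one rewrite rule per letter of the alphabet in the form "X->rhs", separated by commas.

  step 0 ⇒ step 1: CAA ⇒ BB·C·C
    A ↦ C
    C ↦ BB
    B ↦ AC  (constrained at step 1)

A->C, B->AC, C->BB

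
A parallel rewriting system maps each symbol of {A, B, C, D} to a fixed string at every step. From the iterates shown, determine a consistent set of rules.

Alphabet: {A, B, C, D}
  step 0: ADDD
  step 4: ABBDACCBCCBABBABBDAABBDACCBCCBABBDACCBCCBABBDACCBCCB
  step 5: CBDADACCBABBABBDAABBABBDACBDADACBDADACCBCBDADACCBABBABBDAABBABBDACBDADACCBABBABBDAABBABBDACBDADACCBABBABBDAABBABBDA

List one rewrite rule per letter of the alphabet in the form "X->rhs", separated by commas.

  step 4 ⇒ step 5: ABBDACCBCCBABBABBDAABBDACCBCCBABBDACCBCCBABBDACCBCCB ⇒ CB·DA·DA·C·CB·ABB·ABB·DA·ABB·ABB·DA·CB·DA·DA·CB·DA·DA·C·CB·CB·DA·DA·C·CB·ABB·ABB·DA·ABB·ABB·DA·CB·DA·DA·C·CB·ABB·ABB·DA·ABB·ABB·DA·CB·DA·DA·C·CB·ABB·ABB·DA·ABB·ABB·DA
    A ↦ CB
    B ↦ DA
    C ↦ ABB
    D ↦ C

A->CB, B->DA, C->ABB, D->C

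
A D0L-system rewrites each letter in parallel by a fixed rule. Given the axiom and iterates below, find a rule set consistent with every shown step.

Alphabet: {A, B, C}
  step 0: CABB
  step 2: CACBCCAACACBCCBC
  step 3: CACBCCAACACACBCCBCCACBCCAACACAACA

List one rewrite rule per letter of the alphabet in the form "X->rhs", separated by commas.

A->CBC, B->A, C->CA

  step 2 ⇒ step 3: CACBCCAACACBCCBC ⇒ CA·CBC·CA·A·CA·CA·CBC·CBC·CA·CBC·CA·A·CA·CA·A·CA
    A ↦ CBC
    B ↦ A
    C ↦ CA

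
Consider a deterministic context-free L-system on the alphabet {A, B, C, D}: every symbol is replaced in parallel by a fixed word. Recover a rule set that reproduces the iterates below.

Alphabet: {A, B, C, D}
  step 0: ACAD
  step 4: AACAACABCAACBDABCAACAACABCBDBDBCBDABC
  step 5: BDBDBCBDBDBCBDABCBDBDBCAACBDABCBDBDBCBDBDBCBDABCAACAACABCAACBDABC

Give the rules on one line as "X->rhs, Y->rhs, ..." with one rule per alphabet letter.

A->BD, B->A, C->BC, D->AC

  step 4 ⇒ step 5: AACAACABCAACBDABCAACAACABCBDBDBCBDABC ⇒ BD·BD·BC·BD·BD·BC·BD·A·BC·BD·BD·BC·A·AC·BD·A·BC·BD·BD·BC·BD·BD·BC·BD·A·BC·A·AC·A·AC·A·BC·A·AC·BD·A·BC
    A ↦ BD
    B ↦ A
    C ↦ BC
    D ↦ AC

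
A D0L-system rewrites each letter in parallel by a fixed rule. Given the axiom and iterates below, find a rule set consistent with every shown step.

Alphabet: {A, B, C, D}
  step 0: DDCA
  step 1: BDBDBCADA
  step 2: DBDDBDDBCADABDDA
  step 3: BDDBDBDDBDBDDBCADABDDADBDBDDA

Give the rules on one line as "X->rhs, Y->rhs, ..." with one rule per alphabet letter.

  step 2 ⇒ step 3: DBDDBDDBCADABDDA ⇒ BD·D·BD·BD·D·BD·BD·D·BCA·DA·BD·DA·D·BD·BD·DA
    A ↦ DA
    B ↦ D
    C ↦ BCA
    D ↦ BD

A->DA, B->D, C->BCA, D->BD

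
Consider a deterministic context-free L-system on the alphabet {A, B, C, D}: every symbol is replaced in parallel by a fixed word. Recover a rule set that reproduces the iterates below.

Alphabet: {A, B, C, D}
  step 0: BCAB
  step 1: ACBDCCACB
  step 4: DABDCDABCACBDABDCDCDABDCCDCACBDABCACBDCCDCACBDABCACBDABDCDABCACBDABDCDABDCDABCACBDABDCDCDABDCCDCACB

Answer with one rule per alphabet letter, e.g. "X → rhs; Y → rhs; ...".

A->C, B->ACB, C->DC, D->DAB

  step 0 ⇒ step 1: BCAB ⇒ ACB·DC·C·ACB
    A ↦ C
    B ↦ ACB
    C ↦ DC
    D ↦ DAB  (constrained at step 1)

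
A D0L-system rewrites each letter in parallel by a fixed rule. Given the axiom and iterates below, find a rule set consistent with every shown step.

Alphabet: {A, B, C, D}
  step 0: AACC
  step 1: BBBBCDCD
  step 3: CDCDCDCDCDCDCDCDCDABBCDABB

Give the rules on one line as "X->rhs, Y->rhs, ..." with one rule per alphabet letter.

  step 0 ⇒ step 1: AACC ⇒ BB·BB·CD·CD
    A ↦ BB
    C ↦ CD
    B ↦ CC  (constrained at step 1)
    D ↦ A  (constrained at step 1)

A->BB, B->CC, C->CD, D->A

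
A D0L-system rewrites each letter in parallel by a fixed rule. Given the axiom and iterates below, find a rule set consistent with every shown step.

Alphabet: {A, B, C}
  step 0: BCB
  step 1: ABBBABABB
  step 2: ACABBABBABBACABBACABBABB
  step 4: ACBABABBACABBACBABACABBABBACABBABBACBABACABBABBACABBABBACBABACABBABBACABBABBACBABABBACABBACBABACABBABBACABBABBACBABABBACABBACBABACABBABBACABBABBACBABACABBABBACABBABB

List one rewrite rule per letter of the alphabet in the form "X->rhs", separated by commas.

A->AC, B->ABB, C->BAB

  step 1 ⇒ step 2: ABBBABABB ⇒ AC·ABB·ABB·ABB·AC·ABB·AC·ABB·ABB
    A ↦ AC
    B ↦ ABB
  step 0 ⇒ step 1: BCB ⇒ ABB·BAB·ABB
    C ↦ BAB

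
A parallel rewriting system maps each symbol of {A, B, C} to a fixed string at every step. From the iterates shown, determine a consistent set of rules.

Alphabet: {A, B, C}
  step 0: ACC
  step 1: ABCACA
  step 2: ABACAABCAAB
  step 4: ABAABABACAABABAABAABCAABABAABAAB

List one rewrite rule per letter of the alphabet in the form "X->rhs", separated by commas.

  step 1 ⇒ step 2: ABCACA ⇒ AB·A·CA·AB·CA·AB
    A ↦ AB
    B ↦ A
    C ↦ CA

A->AB, B->A, C->CA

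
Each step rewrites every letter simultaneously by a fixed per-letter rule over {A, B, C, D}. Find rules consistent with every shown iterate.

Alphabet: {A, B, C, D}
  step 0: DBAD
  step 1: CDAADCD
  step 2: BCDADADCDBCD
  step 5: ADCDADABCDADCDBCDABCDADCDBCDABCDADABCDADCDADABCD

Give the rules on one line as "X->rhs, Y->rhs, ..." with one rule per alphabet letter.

A->AD, B->A, C->B, D->CD

  step 1 ⇒ step 2: CDAADCD ⇒ B·CD·AD·AD·CD·B·CD
    A ↦ AD
    C ↦ B
    D ↦ CD
  step 0 ⇒ step 1: DBAD ⇒ CD·A·AD·CD
    B ↦ A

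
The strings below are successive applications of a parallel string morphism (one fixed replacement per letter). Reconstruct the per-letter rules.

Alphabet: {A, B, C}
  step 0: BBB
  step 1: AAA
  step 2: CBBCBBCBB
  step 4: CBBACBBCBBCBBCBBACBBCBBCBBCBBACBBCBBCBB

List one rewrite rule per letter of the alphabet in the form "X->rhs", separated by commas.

  step 1 ⇒ step 2: AAA ⇒ CBB·CBB·CBB
    A ↦ CBB
  step 0 ⇒ step 1: BBB ⇒ A·A·A
    B ↦ A
    C ↦ ABA  (constrained at step 2)

A->CBB, B->A, C->ABA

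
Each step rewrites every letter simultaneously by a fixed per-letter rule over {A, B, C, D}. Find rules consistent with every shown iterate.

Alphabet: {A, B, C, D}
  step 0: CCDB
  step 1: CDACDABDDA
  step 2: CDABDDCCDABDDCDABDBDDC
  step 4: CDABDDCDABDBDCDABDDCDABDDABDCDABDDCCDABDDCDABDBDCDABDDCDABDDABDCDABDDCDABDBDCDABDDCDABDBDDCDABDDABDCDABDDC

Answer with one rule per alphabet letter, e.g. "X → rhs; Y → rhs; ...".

A->DC, B->DA, C->CDA, D->BD

  step 1 ⇒ step 2: CDACDABDDA ⇒ CDA·BD·DC·CDA·BD·DC·DA·BD·BD·DC
    A ↦ DC
    B ↦ DA
    C ↦ CDA
    D ↦ BD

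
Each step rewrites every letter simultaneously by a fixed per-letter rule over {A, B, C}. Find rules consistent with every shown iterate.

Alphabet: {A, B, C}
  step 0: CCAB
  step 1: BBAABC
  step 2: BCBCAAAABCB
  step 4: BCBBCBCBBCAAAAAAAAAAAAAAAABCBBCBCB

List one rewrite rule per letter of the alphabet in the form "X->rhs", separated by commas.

  step 1 ⇒ step 2: BBAABC ⇒ BC·BC·AA·AA·BC·B
    A ↦ AA
    B ↦ BC
    C ↦ B

A->AA, B->BC, C->B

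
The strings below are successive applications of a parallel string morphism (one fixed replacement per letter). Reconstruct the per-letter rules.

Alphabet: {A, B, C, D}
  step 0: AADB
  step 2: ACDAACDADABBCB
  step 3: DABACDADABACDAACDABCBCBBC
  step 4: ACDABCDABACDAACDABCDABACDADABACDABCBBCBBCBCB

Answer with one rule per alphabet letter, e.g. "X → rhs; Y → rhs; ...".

A->DA, B->BC, C->B, D->AC

  step 3 ⇒ step 4: DABACDADABACDAACDABCBCBBC ⇒ AC·DA·BC·DA·B·AC·DA·AC·DA·BC·DA·B·AC·DA·DA·B·AC·DA·BC·B·BC·B·BC·BC·B
    A ↦ DA
    B ↦ BC
    C ↦ B
    D ↦ AC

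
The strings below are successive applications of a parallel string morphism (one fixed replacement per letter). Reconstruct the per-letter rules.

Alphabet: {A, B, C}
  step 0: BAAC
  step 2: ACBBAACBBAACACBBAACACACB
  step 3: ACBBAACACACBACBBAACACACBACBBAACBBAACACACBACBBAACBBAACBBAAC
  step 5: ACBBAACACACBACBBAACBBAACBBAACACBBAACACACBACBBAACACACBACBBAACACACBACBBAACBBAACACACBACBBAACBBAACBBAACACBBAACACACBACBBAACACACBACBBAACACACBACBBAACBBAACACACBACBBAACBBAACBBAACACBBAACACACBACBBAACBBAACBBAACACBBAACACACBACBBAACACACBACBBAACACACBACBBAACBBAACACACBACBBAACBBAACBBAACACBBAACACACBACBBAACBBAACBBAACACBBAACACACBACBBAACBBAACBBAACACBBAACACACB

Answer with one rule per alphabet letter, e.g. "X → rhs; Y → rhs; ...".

  step 2 ⇒ step 3: ACBBAACBBAACACBBAACACACB ⇒ ACB·BA·AC·AC·ACB·ACB·BA·AC·AC·ACB·ACB·BA·ACB·BA·AC·AC·ACB·ACB·BA·ACB·BA·ACB·BA·AC
    A ↦ ACB
    B ↦ AC
    C ↦ BA

A->ACB, B->AC, C->BA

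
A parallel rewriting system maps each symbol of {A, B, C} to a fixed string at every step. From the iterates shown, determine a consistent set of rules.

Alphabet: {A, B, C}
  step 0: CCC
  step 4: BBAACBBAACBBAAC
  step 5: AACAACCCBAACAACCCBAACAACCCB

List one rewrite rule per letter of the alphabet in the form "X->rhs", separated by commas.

  step 4 ⇒ step 5: BBAACBBAACBBAAC ⇒ AAC·AAC·C·C·B·AAC·AAC·C·C·B·AAC·AAC·C·C·B
    A ↦ C
    B ↦ AAC
    C ↦ B

A->C, B->AAC, C->B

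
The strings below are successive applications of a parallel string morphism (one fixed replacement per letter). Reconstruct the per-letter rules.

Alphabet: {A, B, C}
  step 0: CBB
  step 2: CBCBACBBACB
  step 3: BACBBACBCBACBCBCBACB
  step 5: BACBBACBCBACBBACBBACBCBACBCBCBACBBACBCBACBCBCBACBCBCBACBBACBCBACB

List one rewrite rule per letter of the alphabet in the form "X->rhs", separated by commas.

  step 2 ⇒ step 3: CBCBACBBACB ⇒ BA·CB·BA·CB·C·BA·CB·CB·C·BA·CB
    A ↦ C
    B ↦ CB
    C ↦ BA

A->C, B->CB, C->BA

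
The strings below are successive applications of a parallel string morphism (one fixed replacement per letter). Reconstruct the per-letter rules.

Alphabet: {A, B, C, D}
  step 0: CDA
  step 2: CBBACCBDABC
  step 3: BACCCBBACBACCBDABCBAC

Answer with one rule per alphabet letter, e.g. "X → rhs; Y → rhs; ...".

A->B, B->C, C->BAC, D->BDA

  step 2 ⇒ step 3: CBBACCBDABC ⇒ BAC·C·C·B·BAC·BAC·C·BDA·B·C·BAC
    A ↦ B
    B ↦ C
    C ↦ BAC
    D ↦ BDA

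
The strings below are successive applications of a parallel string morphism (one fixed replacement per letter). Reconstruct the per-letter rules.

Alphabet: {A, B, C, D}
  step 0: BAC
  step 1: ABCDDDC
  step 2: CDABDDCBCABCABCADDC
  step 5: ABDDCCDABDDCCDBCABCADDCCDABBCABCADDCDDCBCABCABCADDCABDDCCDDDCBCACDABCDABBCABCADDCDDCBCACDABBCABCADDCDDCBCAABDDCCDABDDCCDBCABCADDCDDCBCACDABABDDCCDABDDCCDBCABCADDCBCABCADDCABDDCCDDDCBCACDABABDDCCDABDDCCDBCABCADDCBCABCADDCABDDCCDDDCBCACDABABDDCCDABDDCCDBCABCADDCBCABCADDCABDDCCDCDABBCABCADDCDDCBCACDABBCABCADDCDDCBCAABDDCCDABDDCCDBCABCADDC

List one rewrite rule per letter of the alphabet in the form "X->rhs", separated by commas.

A->CD, B->AB, C->DDC, D->BCA

  step 1 ⇒ step 2: ABCDDDC ⇒ CD·AB·DDC·BCA·BCA·BCA·DDC
    A ↦ CD
    B ↦ AB
    C ↦ DDC
    D ↦ BCA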